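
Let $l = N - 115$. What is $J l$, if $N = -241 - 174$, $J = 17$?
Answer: $-9010$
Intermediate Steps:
$N = -415$ ($N = -241 - 174 = -415$)
$l = -530$ ($l = -415 - 115 = -530$)
$J l = 17 \left(-530\right) = -9010$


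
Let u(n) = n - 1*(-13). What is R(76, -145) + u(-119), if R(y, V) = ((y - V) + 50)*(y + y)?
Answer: 41086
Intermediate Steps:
u(n) = 13 + n (u(n) = n + 13 = 13 + n)
R(y, V) = 2*y*(50 + y - V) (R(y, V) = (50 + y - V)*(2*y) = 2*y*(50 + y - V))
R(76, -145) + u(-119) = 2*76*(50 + 76 - 1*(-145)) + (13 - 119) = 2*76*(50 + 76 + 145) - 106 = 2*76*271 - 106 = 41192 - 106 = 41086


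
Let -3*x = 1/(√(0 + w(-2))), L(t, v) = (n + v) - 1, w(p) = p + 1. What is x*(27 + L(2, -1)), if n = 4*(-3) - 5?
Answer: 8*I/3 ≈ 2.6667*I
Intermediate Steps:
w(p) = 1 + p
n = -17 (n = -12 - 5 = -17)
L(t, v) = -18 + v (L(t, v) = (-17 + v) - 1 = -18 + v)
x = I/3 (x = -1/(3*√(0 + (1 - 2))) = -1/(3*√(0 - 1)) = -(-I)/3 = -(-1)*I/3 = I/3 ≈ 0.33333*I)
x*(27 + L(2, -1)) = (I/3)*(27 + (-18 - 1)) = (I/3)*(27 - 19) = (I/3)*8 = 8*I/3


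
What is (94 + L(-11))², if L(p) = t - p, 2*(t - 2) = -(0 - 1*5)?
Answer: 47961/4 ≈ 11990.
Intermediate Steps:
t = 9/2 (t = 2 + (-(0 - 1*5))/2 = 2 + (-(0 - 5))/2 = 2 + (-1*(-5))/2 = 2 + (½)*5 = 2 + 5/2 = 9/2 ≈ 4.5000)
L(p) = 9/2 - p
(94 + L(-11))² = (94 + (9/2 - 1*(-11)))² = (94 + (9/2 + 11))² = (94 + 31/2)² = (219/2)² = 47961/4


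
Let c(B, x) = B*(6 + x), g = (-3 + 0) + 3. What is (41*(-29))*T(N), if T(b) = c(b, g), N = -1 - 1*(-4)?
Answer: -21402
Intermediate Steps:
N = 3 (N = -1 + 4 = 3)
g = 0 (g = -3 + 3 = 0)
T(b) = 6*b (T(b) = b*(6 + 0) = b*6 = 6*b)
(41*(-29))*T(N) = (41*(-29))*(6*3) = -1189*18 = -21402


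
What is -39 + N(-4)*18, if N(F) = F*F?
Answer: 249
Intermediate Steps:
N(F) = F**2
-39 + N(-4)*18 = -39 + (-4)**2*18 = -39 + 16*18 = -39 + 288 = 249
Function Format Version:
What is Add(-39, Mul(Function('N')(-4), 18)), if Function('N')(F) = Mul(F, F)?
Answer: 249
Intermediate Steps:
Function('N')(F) = Pow(F, 2)
Add(-39, Mul(Function('N')(-4), 18)) = Add(-39, Mul(Pow(-4, 2), 18)) = Add(-39, Mul(16, 18)) = Add(-39, 288) = 249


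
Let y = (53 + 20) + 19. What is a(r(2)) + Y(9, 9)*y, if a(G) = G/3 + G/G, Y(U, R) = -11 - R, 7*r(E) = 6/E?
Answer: -12872/7 ≈ -1838.9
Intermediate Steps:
r(E) = 6/(7*E) (r(E) = (6/E)/7 = 6/(7*E))
a(G) = 1 + G/3 (a(G) = G*(⅓) + 1 = G/3 + 1 = 1 + G/3)
y = 92 (y = 73 + 19 = 92)
a(r(2)) + Y(9, 9)*y = (1 + ((6/7)/2)/3) + (-11 - 1*9)*92 = (1 + ((6/7)*(½))/3) + (-11 - 9)*92 = (1 + (⅓)*(3/7)) - 20*92 = (1 + ⅐) - 1840 = 8/7 - 1840 = -12872/7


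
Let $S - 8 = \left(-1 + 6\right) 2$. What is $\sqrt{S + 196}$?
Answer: $\sqrt{214} \approx 14.629$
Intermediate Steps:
$S = 18$ ($S = 8 + \left(-1 + 6\right) 2 = 8 + 5 \cdot 2 = 8 + 10 = 18$)
$\sqrt{S + 196} = \sqrt{18 + 196} = \sqrt{214}$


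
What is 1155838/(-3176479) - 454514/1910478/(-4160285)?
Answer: -4593376333833587267/12623538728218652085 ≈ -0.36387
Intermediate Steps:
1155838/(-3176479) - 454514/1910478/(-4160285) = 1155838*(-1/3176479) - 454514*1/1910478*(-1/4160285) = -1155838/3176479 - 227257/955239*(-1/4160285) = -1155838/3176479 + 227257/3974066483115 = -4593376333833587267/12623538728218652085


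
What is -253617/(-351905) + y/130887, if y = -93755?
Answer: 202315004/46059789735 ≈ 0.0043924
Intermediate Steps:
-253617/(-351905) + y/130887 = -253617/(-351905) - 93755/130887 = -253617*(-1/351905) - 93755*1/130887 = 253617/351905 - 93755/130887 = 202315004/46059789735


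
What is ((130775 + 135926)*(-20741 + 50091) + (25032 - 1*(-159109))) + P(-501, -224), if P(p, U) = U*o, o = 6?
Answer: 7827857147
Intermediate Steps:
P(p, U) = 6*U (P(p, U) = U*6 = 6*U)
((130775 + 135926)*(-20741 + 50091) + (25032 - 1*(-159109))) + P(-501, -224) = ((130775 + 135926)*(-20741 + 50091) + (25032 - 1*(-159109))) + 6*(-224) = (266701*29350 + (25032 + 159109)) - 1344 = (7827674350 + 184141) - 1344 = 7827858491 - 1344 = 7827857147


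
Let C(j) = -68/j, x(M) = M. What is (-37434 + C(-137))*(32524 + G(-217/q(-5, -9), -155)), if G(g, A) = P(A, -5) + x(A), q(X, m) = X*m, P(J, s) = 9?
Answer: -166047011420/137 ≈ -1.2120e+9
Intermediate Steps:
G(g, A) = 9 + A
(-37434 + C(-137))*(32524 + G(-217/q(-5, -9), -155)) = (-37434 - 68/(-137))*(32524 + (9 - 155)) = (-37434 - 68*(-1/137))*(32524 - 146) = (-37434 + 68/137)*32378 = -5128390/137*32378 = -166047011420/137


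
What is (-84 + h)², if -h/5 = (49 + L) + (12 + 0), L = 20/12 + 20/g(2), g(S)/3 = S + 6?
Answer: 644809/4 ≈ 1.6120e+5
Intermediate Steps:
g(S) = 18 + 3*S (g(S) = 3*(S + 6) = 3*(6 + S) = 18 + 3*S)
L = 5/2 (L = 20/12 + 20/(18 + 3*2) = 20*(1/12) + 20/(18 + 6) = 5/3 + 20/24 = 5/3 + 20*(1/24) = 5/3 + ⅚ = 5/2 ≈ 2.5000)
h = -635/2 (h = -5*((49 + 5/2) + (12 + 0)) = -5*(103/2 + 12) = -5*127/2 = -635/2 ≈ -317.50)
(-84 + h)² = (-84 - 635/2)² = (-803/2)² = 644809/4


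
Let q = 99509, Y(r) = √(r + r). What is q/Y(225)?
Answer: 99509*√2/30 ≈ 4690.9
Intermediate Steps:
Y(r) = √2*√r (Y(r) = √(2*r) = √2*√r)
q/Y(225) = 99509/((√2*√225)) = 99509/((√2*15)) = 99509/((15*√2)) = 99509*(√2/30) = 99509*√2/30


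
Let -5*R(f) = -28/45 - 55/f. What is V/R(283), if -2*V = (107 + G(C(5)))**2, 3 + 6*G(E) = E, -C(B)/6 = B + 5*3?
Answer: -1905729075/83192 ≈ -22908.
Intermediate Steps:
C(B) = -90 - 6*B (C(B) = -6*(B + 5*3) = -6*(B + 15) = -6*(15 + B) = -90 - 6*B)
G(E) = -1/2 + E/6
R(f) = 28/225 + 11/f (R(f) = -(-28/45 - 55/f)/5 = 28/225 + 11/f)
V = -29929/8 (V = -(107 + (-1/2 + (-90 - 6*5)/6))**2/2 = -(107 + (-1/2 + (-90 - 30)/6))**2/2 = -(107 + (-1/2 + (1/6)*(-120)))**2/2 = -(107 + (-1/2 - 20))**2/2 = -(107 - 41/2)**2/2 = -(173/2)**2/2 = -1/2*29929/4 = -29929/8 ≈ -3741.1)
V/R(283) = -29929/(8*(28/225 + 11/283)) = -29929/(8*10399/63675) = -29929/8*63675/10399 = -1905729075/83192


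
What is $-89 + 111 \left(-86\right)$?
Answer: $-9635$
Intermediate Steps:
$-89 + 111 \left(-86\right) = -89 - 9546 = -9635$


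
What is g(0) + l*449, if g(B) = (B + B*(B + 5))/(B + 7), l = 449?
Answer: 201601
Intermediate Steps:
g(B) = (B + B*(5 + B))/(7 + B)
g(0) + l*449 = 0*(6 + 0)/(7 + 0) + 449*449 = 0*6/7 + 201601 = 0*(⅐)*6 + 201601 = 0 + 201601 = 201601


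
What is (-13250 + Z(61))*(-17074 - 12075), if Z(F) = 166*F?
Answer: 91061476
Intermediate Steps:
(-13250 + Z(61))*(-17074 - 12075) = (-13250 + 166*61)*(-17074 - 12075) = (-13250 + 10126)*(-29149) = -3124*(-29149) = 91061476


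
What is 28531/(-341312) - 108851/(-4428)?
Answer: 9256454311/377832384 ≈ 24.499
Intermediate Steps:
28531/(-341312) - 108851/(-4428) = 28531*(-1/341312) - 108851*(-1/4428) = -28531/341312 + 108851/4428 = 9256454311/377832384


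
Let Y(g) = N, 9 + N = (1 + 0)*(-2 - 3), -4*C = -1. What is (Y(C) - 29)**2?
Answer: 1849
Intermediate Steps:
C = 1/4 (C = -1/4*(-1) = 1/4 ≈ 0.25000)
N = -14 (N = -9 + (1 + 0)*(-2 - 3) = -9 + 1*(-5) = -9 - 5 = -14)
Y(g) = -14
(Y(C) - 29)**2 = (-14 - 29)**2 = (-43)**2 = 1849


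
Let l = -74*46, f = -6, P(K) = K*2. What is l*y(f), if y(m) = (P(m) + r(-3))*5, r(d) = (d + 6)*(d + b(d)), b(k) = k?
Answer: 510600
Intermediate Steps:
P(K) = 2*K
l = -3404
r(d) = 2*d*(6 + d) (r(d) = (d + 6)*(d + d) = (6 + d)*(2*d) = 2*d*(6 + d))
y(m) = -90 + 10*m (y(m) = (2*m + 2*(-3)*(6 - 3))*5 = (2*m + 2*(-3)*3)*5 = (2*m - 18)*5 = (-18 + 2*m)*5 = -90 + 10*m)
l*y(f) = -3404*(-90 + 10*(-6)) = -3404*(-90 - 60) = -3404*(-150) = 510600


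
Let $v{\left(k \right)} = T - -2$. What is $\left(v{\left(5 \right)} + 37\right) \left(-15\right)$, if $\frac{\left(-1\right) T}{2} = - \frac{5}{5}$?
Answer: $-615$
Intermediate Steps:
$T = 2$ ($T = - 2 \left(- \frac{5}{5}\right) = - 2 \left(\left(-5\right) \frac{1}{5}\right) = \left(-2\right) \left(-1\right) = 2$)
$v{\left(k \right)} = 4$ ($v{\left(k \right)} = 2 - -2 = 2 + 2 = 4$)
$\left(v{\left(5 \right)} + 37\right) \left(-15\right) = \left(4 + 37\right) \left(-15\right) = 41 \left(-15\right) = -615$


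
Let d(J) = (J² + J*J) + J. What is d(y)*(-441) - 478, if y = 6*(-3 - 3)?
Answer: -1127674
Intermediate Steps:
y = -36 (y = 6*(-6) = -36)
d(J) = J + 2*J² (d(J) = (J² + J²) + J = 2*J² + J = J + 2*J²)
d(y)*(-441) - 478 = -36*(1 + 2*(-36))*(-441) - 478 = -36*(1 - 72)*(-441) - 478 = -36*(-71)*(-441) - 478 = 2556*(-441) - 478 = -1127196 - 478 = -1127674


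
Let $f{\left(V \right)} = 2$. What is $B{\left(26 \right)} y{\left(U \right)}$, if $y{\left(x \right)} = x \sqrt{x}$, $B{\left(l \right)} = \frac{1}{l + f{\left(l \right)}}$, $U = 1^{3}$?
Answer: $\frac{1}{28} \approx 0.035714$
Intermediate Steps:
$U = 1$
$B{\left(l \right)} = \frac{1}{2 + l}$ ($B{\left(l \right)} = \frac{1}{l + 2} = \frac{1}{2 + l}$)
$y{\left(x \right)} = x^{\frac{3}{2}}$
$B{\left(26 \right)} y{\left(U \right)} = \frac{1^{\frac{3}{2}}}{2 + 26} = \frac{1}{28} \cdot 1 = \frac{1}{28}$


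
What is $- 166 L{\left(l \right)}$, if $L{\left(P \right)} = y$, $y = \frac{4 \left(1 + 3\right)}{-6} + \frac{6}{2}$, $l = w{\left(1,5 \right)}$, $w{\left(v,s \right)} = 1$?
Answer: $- \frac{166}{3} \approx -55.333$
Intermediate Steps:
$l = 1$
$y = \frac{1}{3}$ ($y = 4 \cdot 4 \left(- \frac{1}{6}\right) + 6 \cdot \frac{1}{2} = 16 \left(- \frac{1}{6}\right) + 3 = - \frac{8}{3} + 3 = \frac{1}{3} \approx 0.33333$)
$L{\left(P \right)} = \frac{1}{3}$
$- 166 L{\left(l \right)} = \left(-166\right) \frac{1}{3} = - \frac{166}{3}$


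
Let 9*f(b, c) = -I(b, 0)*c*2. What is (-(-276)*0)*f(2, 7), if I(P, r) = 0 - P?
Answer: 0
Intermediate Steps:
I(P, r) = -P
f(b, c) = 2*b*c/9 (f(b, c) = (-(-b)*c*2)/9 = (-(-b*c)*2)/9 = (-(-2)*b*c)/9 = (2*b*c)/9 = 2*b*c/9)
(-(-276)*0)*f(2, 7) = (-(-276)*0)*((2/9)*2*7) = -46*0*(28/9) = 0*(28/9) = 0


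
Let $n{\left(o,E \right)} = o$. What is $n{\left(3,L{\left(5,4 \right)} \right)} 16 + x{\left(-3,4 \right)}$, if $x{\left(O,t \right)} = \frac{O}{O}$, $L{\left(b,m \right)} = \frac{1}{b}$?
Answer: $49$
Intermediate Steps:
$x{\left(O,t \right)} = 1$
$n{\left(3,L{\left(5,4 \right)} \right)} 16 + x{\left(-3,4 \right)} = 3 \cdot 16 + 1 = 48 + 1 = 49$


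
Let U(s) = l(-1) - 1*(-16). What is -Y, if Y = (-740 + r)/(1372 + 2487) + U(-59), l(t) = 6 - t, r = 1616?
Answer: -89633/3859 ≈ -23.227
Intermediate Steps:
U(s) = 23 (U(s) = (6 - 1*(-1)) - 1*(-16) = (6 + 1) + 16 = 7 + 16 = 23)
Y = 89633/3859 (Y = (-740 + 1616)/(1372 + 2487) + 23 = 876/3859 + 23 = 89633/3859 ≈ 23.227)
-Y = -1*89633/3859 = -89633/3859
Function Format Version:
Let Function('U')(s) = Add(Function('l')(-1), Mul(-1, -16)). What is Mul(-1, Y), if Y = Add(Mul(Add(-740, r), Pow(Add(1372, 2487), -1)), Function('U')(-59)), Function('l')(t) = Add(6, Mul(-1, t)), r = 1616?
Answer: Rational(-89633, 3859) ≈ -23.227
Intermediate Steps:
Function('U')(s) = 23 (Function('U')(s) = Add(Add(6, Mul(-1, -1)), Mul(-1, -16)) = Add(Add(6, 1), 16) = Add(7, 16) = 23)
Y = Rational(89633, 3859) (Y = Add(Mul(Add(-740, 1616), Pow(Add(1372, 2487), -1)), 23) = Add(Mul(876, Pow(3859, -1)), 23) = Add(Mul(876, Rational(1, 3859)), 23) = Add(Rational(876, 3859), 23) = Rational(89633, 3859) ≈ 23.227)
Mul(-1, Y) = Mul(-1, Rational(89633, 3859)) = Rational(-89633, 3859)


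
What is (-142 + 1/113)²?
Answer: 257442025/12769 ≈ 20162.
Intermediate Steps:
(-142 + 1/113)² = (-16045/113)² = 257442025/12769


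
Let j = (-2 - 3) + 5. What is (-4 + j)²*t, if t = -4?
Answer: -64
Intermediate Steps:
j = 0 (j = -5 + 5 = 0)
(-4 + j)²*t = (-4 + 0)²*(-4) = (-4)²*(-4) = 16*(-4) = -64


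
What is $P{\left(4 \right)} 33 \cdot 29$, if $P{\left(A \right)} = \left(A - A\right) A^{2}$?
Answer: $0$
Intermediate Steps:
$P{\left(A \right)} = 0$ ($P{\left(A \right)} = 0 A^{2} = 0$)
$P{\left(4 \right)} 33 \cdot 29 = 0 \cdot 33 \cdot 29 = 0 \cdot 29 = 0$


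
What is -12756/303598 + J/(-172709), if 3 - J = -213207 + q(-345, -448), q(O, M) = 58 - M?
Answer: -33389792498/26217053491 ≈ -1.2736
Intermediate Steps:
J = 212704 (J = 3 - (-213207 + (58 - 1*(-448))) = 3 - (-213207 + (58 + 448)) = 3 - (-213207 + 506) = 3 - 1*(-212701) = 3 + 212701 = 212704)
-12756/303598 + J/(-172709) = -12756/303598 + 212704/(-172709) = -12756*1/303598 + 212704*(-1/172709) = -6378/151799 - 212704/172709 = -33389792498/26217053491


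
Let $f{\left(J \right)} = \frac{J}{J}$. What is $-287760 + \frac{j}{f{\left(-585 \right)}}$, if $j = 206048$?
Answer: $-81712$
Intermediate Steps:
$f{\left(J \right)} = 1$
$-287760 + \frac{j}{f{\left(-585 \right)}} = -287760 + \frac{206048}{1} = -287760 + 206048 \cdot 1 = -287760 + 206048 = -81712$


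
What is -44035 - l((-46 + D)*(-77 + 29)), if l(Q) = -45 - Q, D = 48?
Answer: -44086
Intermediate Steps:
-44035 - l((-46 + D)*(-77 + 29)) = -44035 - (-45 - (-46 + 48)*(-77 + 29)) = -44035 - (-45 - 2*(-48)) = -44035 - (-45 - 1*(-96)) = -44035 - (-45 + 96) = -44035 - 1*51 = -44035 - 51 = -44086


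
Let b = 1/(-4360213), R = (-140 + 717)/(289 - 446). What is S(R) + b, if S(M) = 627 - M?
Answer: 431730850251/684553441 ≈ 630.67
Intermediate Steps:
R = -577/157 (R = 577/(-157) = 577*(-1/157) = -577/157 ≈ -3.6752)
b = -1/4360213 ≈ -2.2935e-7
S(R) + b = (627 - 1*(-577/157)) - 1/4360213 = (627 + 577/157) - 1/4360213 = 99016/157 - 1/4360213 = 431730850251/684553441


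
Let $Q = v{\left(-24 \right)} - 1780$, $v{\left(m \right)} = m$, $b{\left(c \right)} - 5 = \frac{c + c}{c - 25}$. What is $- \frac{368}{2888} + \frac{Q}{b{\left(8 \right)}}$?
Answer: $- \frac{11074322}{24909} \approx -444.59$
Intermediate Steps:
$b{\left(c \right)} = 5 + \frac{2 c}{-25 + c}$ ($b{\left(c \right)} = 5 + \frac{c + c}{c - 25} = 5 + \frac{2 c}{-25 + c}$)
$Q = -1804$ ($Q = -24 - 1780 = -1804$)
$- \frac{368}{2888} + \frac{Q}{b{\left(8 \right)}} = - \frac{368}{2888} - \frac{1804}{\frac{1}{-25 + 8} \left(-125 + 7 \cdot 8\right)} = \left(-368\right) \frac{1}{2888} - \frac{1804}{\frac{1}{-17} \left(-125 + 56\right)} = - \frac{46}{361} - \frac{1804}{\left(- \frac{1}{17}\right) \left(-69\right)} = - \frac{46}{361} - \frac{1804}{\frac{69}{17}} = - \frac{46}{361} - \frac{30668}{69} = - \frac{11074322}{24909}$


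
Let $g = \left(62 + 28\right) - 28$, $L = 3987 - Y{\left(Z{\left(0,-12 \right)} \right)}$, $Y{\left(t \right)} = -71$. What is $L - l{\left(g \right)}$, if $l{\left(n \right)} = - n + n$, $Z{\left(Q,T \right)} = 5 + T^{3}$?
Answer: $4058$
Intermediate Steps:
$L = 4058$ ($L = 3987 - -71 = 3987 + 71 = 4058$)
$g = 62$ ($g = 90 - 28 = 62$)
$l{\left(n \right)} = 0$
$L - l{\left(g \right)} = 4058 - 0 = 4058 + 0 = 4058$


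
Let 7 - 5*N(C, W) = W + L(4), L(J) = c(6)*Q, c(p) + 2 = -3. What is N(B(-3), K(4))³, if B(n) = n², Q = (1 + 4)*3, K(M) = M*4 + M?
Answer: 238328/125 ≈ 1906.6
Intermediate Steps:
K(M) = 5*M (K(M) = 4*M + M = 5*M)
c(p) = -5 (c(p) = -2 - 3 = -5)
Q = 15 (Q = 5*3 = 15)
L(J) = -75 (L(J) = -5*15 = -75)
N(C, W) = 82/5 - W/5 (N(C, W) = 7/5 - (W - 75)/5 = 7/5 - (-75 + W)/5 = 7/5 + (15 - W/5) = 82/5 - W/5)
N(B(-3), K(4))³ = (82/5 - 4)³ = (62/5)³ = 238328/125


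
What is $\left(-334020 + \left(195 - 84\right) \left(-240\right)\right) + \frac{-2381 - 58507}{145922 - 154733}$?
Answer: $- \frac{1059238124}{2937} \approx -3.6065 \cdot 10^{5}$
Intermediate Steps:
$\left(-334020 + \left(195 - 84\right) \left(-240\right)\right) + \frac{-2381 - 58507}{145922 - 154733} = \left(-334020 + 111 \left(-240\right)\right) - \frac{60888}{-8811} = \left(-334020 - 26640\right) - - \frac{20296}{2937} = -360660 + \frac{20296}{2937} = - \frac{1059238124}{2937}$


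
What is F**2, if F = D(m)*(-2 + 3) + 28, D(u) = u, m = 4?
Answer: 1024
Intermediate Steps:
F = 32 (F = 4*(-2 + 3) + 28 = 4*1 + 28 = 4 + 28 = 32)
F**2 = 32**2 = 1024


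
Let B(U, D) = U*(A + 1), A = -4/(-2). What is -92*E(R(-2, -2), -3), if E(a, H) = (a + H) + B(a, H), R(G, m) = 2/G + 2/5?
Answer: 2484/5 ≈ 496.80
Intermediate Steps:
A = 2 (A = -4*(-½) = 2)
B(U, D) = 3*U (B(U, D) = U*(2 + 1) = U*3 = 3*U)
R(G, m) = ⅖ + 2/G (R(G, m) = 2/G + 2*(⅕) = 2/G + ⅖ = ⅖ + 2/G)
E(a, H) = H + 4*a (E(a, H) = (a + H) + 3*a = (H + a) + 3*a = H + 4*a)
-92*E(R(-2, -2), -3) = -92*(-3 + 4*(⅖ + 2/(-2))) = -92*(-3 + 4*(⅖ + 2*(-½))) = -92*(-3 + 4*(⅖ - 1)) = -92*(-3 + 4*(-⅗)) = -92*(-3 - 12/5) = -92*(-27/5) = 2484/5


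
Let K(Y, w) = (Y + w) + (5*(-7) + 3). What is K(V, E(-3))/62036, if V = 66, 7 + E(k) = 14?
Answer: 41/62036 ≈ 0.00066091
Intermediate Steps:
E(k) = 7 (E(k) = -7 + 14 = 7)
K(Y, w) = -32 + Y + w (K(Y, w) = (Y + w) + (-35 + 3) = (Y + w) - 32 = -32 + Y + w)
K(V, E(-3))/62036 = (-32 + 66 + 7)/62036 = 41*(1/62036) = 41/62036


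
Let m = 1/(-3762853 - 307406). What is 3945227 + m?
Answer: 16058095703792/4070259 ≈ 3.9452e+6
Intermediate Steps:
m = -1/4070259 (m = 1/(-4070259) = -1/4070259 ≈ -2.4568e-7)
3945227 + m = 3945227 - 1/4070259 = 16058095703792/4070259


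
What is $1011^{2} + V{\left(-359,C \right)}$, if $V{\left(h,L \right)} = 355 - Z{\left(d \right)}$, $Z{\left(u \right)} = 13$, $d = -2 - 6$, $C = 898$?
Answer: $1022463$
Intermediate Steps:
$d = -8$
$V{\left(h,L \right)} = 342$ ($V{\left(h,L \right)} = 355 - 13 = 342$)
$1011^{2} + V{\left(-359,C \right)} = 1011^{2} + 342 = 1022121 + 342 = 1022463$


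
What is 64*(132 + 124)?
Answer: 16384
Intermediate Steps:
64*(132 + 124) = 64*256 = 16384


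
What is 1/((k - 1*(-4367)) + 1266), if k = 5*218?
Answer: 1/6723 ≈ 0.00014874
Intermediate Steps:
k = 1090
1/((k - 1*(-4367)) + 1266) = 1/((1090 - 1*(-4367)) + 1266) = 1/((1090 + 4367) + 1266) = 1/(5457 + 1266) = 1/6723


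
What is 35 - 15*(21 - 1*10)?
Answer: -130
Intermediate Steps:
35 - 15*(21 - 1*10) = 35 - 15*(21 - 10) = 35 - 15*11 = 35 - 165 = -130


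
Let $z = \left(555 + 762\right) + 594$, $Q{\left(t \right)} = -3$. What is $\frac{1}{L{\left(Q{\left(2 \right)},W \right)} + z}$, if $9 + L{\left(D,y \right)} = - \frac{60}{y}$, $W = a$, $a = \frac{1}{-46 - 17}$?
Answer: $\frac{1}{5682} \approx 0.00017599$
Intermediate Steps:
$a = - \frac{1}{63}$ ($a = \frac{1}{-63} = - \frac{1}{63} \approx -0.015873$)
$z = 1911$ ($z = 1317 + 594 = 1911$)
$W = - \frac{1}{63} \approx -0.015873$
$L{\left(D,y \right)} = -9 - \frac{60}{y}$
$\frac{1}{L{\left(Q{\left(2 \right)},W \right)} + z} = \frac{1}{\left(-9 - \frac{60}{- \frac{1}{63}}\right) + 1911} = \frac{1}{\left(-9 - -3780\right) + 1911} = \frac{1}{\left(-9 + 3780\right) + 1911} = \frac{1}{3771 + 1911} = \frac{1}{5682}$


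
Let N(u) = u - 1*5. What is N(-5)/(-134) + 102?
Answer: 6839/67 ≈ 102.07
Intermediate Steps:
N(u) = -5 + u (N(u) = u - 5 = -5 + u)
N(-5)/(-134) + 102 = (-5 - 5)/(-134) + 102 = -10*(-1/134) + 102 = 5/67 + 102 = 6839/67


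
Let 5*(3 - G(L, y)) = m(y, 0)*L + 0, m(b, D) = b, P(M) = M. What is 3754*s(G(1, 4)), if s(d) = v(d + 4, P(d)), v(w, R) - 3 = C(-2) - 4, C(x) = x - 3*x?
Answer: 11262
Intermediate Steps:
C(x) = -2*x
G(L, y) = 3 - L*y/5 (G(L, y) = 3 - (y*L + 0)/5 = 3 - (L*y + 0)/5 = 3 - L*y/5)
v(w, R) = 3 (v(w, R) = 3 + (-2*(-2) - 4) = 3 + (4 - 4) = 3 + 0 = 3)
s(d) = 3
3754*s(G(1, 4)) = 3754*3 = 11262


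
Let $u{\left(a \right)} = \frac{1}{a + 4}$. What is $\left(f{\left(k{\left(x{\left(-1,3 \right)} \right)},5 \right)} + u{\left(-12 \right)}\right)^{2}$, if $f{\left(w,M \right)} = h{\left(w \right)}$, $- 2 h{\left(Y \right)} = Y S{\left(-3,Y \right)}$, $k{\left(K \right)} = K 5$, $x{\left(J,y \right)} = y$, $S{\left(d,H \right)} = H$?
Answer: $\frac{811801}{64} \approx 12684.0$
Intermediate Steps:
$k{\left(K \right)} = 5 K$
$u{\left(a \right)} = \frac{1}{4 + a}$
$h{\left(Y \right)} = - \frac{Y^{2}}{2}$ ($h{\left(Y \right)} = - \frac{Y Y}{2} = - \frac{Y^{2}}{2}$)
$f{\left(w,M \right)} = - \frac{w^{2}}{2}$
$\left(f{\left(k{\left(x{\left(-1,3 \right)} \right)},5 \right)} + u{\left(-12 \right)}\right)^{2} = \left(- \frac{\left(5 \cdot 3\right)^{2}}{2} + \frac{1}{4 - 12}\right)^{2} = \left(- \frac{15^{2}}{2} + \frac{1}{-8}\right)^{2} = \left(\left(- \frac{1}{2}\right) 225 - \frac{1}{8}\right)^{2} = \left(- \frac{225}{2} - \frac{1}{8}\right)^{2} = \left(- \frac{901}{8}\right)^{2} = \frac{811801}{64}$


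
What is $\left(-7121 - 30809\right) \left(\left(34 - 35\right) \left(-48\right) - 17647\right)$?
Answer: $667530070$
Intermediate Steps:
$\left(-7121 - 30809\right) \left(\left(34 - 35\right) \left(-48\right) - 17647\right) = - 37930 \left(\left(34 - 35\right) \left(-48\right) - 17647\right) = - 37930 \left(\left(-1\right) \left(-48\right) - 17647\right) = - 37930 \left(48 - 17647\right) = \left(-37930\right) \left(-17599\right) = 667530070$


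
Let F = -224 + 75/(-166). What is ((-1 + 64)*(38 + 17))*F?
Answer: -129102435/166 ≈ -7.7773e+5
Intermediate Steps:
F = -37259/166 (F = -224 + 75*(-1/166) = -224 - 75/166 = -37259/166 ≈ -224.45)
((-1 + 64)*(38 + 17))*F = ((-1 + 64)*(38 + 17))*(-37259/166) = (63*55)*(-37259/166) = 3465*(-37259/166) = -129102435/166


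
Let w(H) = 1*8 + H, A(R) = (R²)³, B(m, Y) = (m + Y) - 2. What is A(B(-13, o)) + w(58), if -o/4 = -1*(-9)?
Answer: 17596287867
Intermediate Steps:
o = -36 (o = -(-4)*(-9) = -4*9 = -36)
B(m, Y) = -2 + Y + m (B(m, Y) = (Y + m) - 2 = -2 + Y + m)
A(R) = R⁶
w(H) = 8 + H
A(B(-13, o)) + w(58) = (-2 - 36 - 13)⁶ + (8 + 58) = (-51)⁶ + 66 = 17596287801 + 66 = 17596287867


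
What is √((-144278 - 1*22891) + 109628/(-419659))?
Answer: I*√35006888414501/14471 ≈ 408.86*I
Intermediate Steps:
√((-144278 - 1*22891) + 109628/(-419659)) = √((-144278 - 22891) + 109628*(-1/419659)) = √(-167169 - 109628/419659) = √(-70154084999/419659) = I*√35006888414501/14471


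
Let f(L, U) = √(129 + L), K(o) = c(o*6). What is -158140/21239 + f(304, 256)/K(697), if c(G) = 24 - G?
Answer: -158140/21239 - √433/4158 ≈ -7.4507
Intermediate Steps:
K(o) = 24 - 6*o (K(o) = 24 - o*6 = 24 - 6*o)
-158140/21239 + f(304, 256)/K(697) = -158140/21239 + √(129 + 304)/(24 - 6*697) = -158140*1/21239 + √433/(24 - 4182) = -158140/21239 + √433/(-4158) = -158140/21239 + √433*(-1/4158) = -158140/21239 - √433/4158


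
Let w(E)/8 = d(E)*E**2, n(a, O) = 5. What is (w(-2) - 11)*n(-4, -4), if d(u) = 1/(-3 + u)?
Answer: -87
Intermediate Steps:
w(E) = 8*E**2/(-3 + E) (w(E) = 8*(E**2/(-3 + E)) = 8*E**2/(-3 + E))
(w(-2) - 11)*n(-4, -4) = (8*(-2)**2/(-3 - 2) - 11)*5 = (8*4/(-5) - 11)*5 = (8*4*(-1/5) - 11)*5 = (-32/5 - 11)*5 = -87/5*5 = -87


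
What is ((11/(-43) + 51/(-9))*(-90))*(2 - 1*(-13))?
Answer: 343800/43 ≈ 7995.4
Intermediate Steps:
((11/(-43) + 51/(-9))*(-90))*(2 - 1*(-13)) = ((11*(-1/43) + 51*(-⅑))*(-90))*(2 + 13) = ((-11/43 - 17/3)*(-90))*15 = -764/129*(-90)*15 = (22920/43)*15 = 343800/43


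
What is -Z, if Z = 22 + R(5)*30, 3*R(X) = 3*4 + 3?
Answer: -172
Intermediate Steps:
R(X) = 5 (R(X) = (3*4 + 3)/3 = (12 + 3)/3 = (⅓)*15 = 5)
Z = 172 (Z = 22 + 5*30 = 22 + 150 = 172)
-Z = -1*172 = -172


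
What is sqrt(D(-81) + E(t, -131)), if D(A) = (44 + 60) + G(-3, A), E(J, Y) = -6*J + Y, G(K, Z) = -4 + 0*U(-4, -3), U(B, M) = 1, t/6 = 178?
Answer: I*sqrt(6439) ≈ 80.243*I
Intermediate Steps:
t = 1068 (t = 6*178 = 1068)
G(K, Z) = -4 (G(K, Z) = -4 + 0*1 = -4 + 0 = -4)
E(J, Y) = Y - 6*J
D(A) = 100 (D(A) = (44 + 60) - 4 = 104 - 4 = 100)
sqrt(D(-81) + E(t, -131)) = sqrt(100 + (-131 - 6*1068)) = sqrt(100 + (-131 - 6408)) = sqrt(100 - 6539) = sqrt(-6439) = I*sqrt(6439)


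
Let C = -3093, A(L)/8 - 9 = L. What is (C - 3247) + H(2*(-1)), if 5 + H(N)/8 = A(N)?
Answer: -5932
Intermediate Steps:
A(L) = 72 + 8*L
H(N) = 536 + 64*N (H(N) = -40 + 8*(72 + 8*N) = -40 + (576 + 64*N) = 536 + 64*N)
(C - 3247) + H(2*(-1)) = (-3093 - 3247) + (536 + 64*(2*(-1))) = -6340 + (536 + 64*(-2)) = -6340 + (536 - 128) = -6340 + 408 = -5932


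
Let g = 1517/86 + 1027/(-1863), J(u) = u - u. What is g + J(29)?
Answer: 2737849/160218 ≈ 17.088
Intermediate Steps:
J(u) = 0
g = 2737849/160218 (g = 1517*(1/86) + 1027*(-1/1863) = 1517/86 - 1027/1863 = 2737849/160218 ≈ 17.088)
g + J(29) = 2737849/160218 + 0 = 2737849/160218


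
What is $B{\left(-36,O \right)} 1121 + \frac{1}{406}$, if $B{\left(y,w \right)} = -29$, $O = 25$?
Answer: $- \frac{13198653}{406} \approx -32509.0$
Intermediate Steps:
$B{\left(-36,O \right)} 1121 + \frac{1}{406} = \left(-29\right) 1121 + \frac{1}{406} = -32509 + \frac{1}{406} = - \frac{13198653}{406}$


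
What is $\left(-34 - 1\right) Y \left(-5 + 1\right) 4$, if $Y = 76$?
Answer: $42560$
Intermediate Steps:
$\left(-34 - 1\right) Y \left(-5 + 1\right) 4 = \left(-34 - 1\right) 76 \left(-5 + 1\right) 4 = \left(-35\right) 76 \left(\left(-4\right) 4\right) = \left(-2660\right) \left(-16\right) = 42560$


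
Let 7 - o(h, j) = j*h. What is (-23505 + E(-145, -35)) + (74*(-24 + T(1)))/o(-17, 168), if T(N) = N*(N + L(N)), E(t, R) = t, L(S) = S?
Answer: -67711578/2863 ≈ -23651.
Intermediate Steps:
o(h, j) = 7 - h*j (o(h, j) = 7 - j*h = 7 - h*j)
T(N) = 2*N² (T(N) = N*(N + N) = N*(2*N) = 2*N²)
(-23505 + E(-145, -35)) + (74*(-24 + T(1)))/o(-17, 168) = (-23505 - 145) + (74*(-24 + 2*1²))/(7 - 1*(-17)*168) = -23650 + (74*(-24 + 2*1))/(7 + 2856) = -23650 + (74*(-24 + 2))/2863 = -23650 + (74*(-22))*(1/2863) = -23650 - 1628*1/2863 = -23650 - 1628/2863 = -67711578/2863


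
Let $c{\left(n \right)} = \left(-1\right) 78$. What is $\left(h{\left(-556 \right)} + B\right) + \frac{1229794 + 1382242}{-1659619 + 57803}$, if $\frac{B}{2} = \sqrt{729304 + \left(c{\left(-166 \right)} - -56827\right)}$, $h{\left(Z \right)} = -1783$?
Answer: $- \frac{714662491}{400454} + 2 \sqrt{786053} \approx -11.438$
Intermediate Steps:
$c{\left(n \right)} = -78$
$B = 2 \sqrt{786053}$ ($B = 2 \sqrt{729304 - -56749} = 2 \sqrt{729304 + \left(-78 + 56827\right)} = 2 \sqrt{729304 + 56749} = 2 \sqrt{786053} \approx 1773.2$)
$\left(h{\left(-556 \right)} + B\right) + \frac{1229794 + 1382242}{-1659619 + 57803} = \left(-1783 + 2 \sqrt{786053}\right) + \frac{1229794 + 1382242}{-1659619 + 57803} = \left(-1783 + 2 \sqrt{786053}\right) + \frac{2612036}{-1601816} = \left(-1783 + 2 \sqrt{786053}\right) + 2612036 \left(- \frac{1}{1601816}\right) = \left(-1783 + 2 \sqrt{786053}\right) - \frac{653009}{400454} = - \frac{714662491}{400454} + 2 \sqrt{786053}$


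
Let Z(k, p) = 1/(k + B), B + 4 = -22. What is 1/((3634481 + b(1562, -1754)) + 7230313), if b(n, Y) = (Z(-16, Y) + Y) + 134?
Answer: 42/456253307 ≈ 9.2054e-8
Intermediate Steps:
B = -26 (B = -4 - 22 = -26)
Z(k, p) = 1/(-26 + k) (Z(k, p) = 1/(k - 26) = 1/(-26 + k))
b(n, Y) = 5627/42 + Y (b(n, Y) = (1/(-26 - 16) + Y) + 134 = (1/(-42) + Y) + 134 = (-1/42 + Y) + 134 = 5627/42 + Y)
1/((3634481 + b(1562, -1754)) + 7230313) = 1/((3634481 + (5627/42 - 1754)) + 7230313) = 1/((3634481 - 68041/42) + 7230313) = 1/(152580161/42 + 7230313) = 1/(456253307/42) = 42/456253307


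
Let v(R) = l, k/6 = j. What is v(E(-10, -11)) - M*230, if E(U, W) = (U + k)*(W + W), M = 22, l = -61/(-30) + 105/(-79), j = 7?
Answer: -11990531/2370 ≈ -5059.3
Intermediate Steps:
k = 42 (k = 6*7 = 42)
l = 1669/2370 (l = -61*(-1/30) + 105*(-1/79) = 61/30 - 105/79 = 1669/2370 ≈ 0.70422)
E(U, W) = 2*W*(42 + U) (E(U, W) = (U + 42)*(W + W) = (42 + U)*(2*W) = 2*W*(42 + U))
v(R) = 1669/2370
v(E(-10, -11)) - M*230 = 1669/2370 - 22*230 = 1669/2370 - 1*5060 = 1669/2370 - 5060 = -11990531/2370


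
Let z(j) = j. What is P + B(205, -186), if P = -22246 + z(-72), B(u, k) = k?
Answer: -22504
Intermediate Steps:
P = -22318 (P = -22246 - 72 = -22318)
P + B(205, -186) = -22318 - 186 = -22504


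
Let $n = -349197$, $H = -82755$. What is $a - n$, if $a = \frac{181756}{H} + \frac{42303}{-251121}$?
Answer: $\frac{2418931573825898}{6927172785} \approx 3.4919 \cdot 10^{5}$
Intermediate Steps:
$a = - \frac{16381177747}{6927172785}$ ($a = \frac{181756}{-82755} + \frac{42303}{-251121} = 181756 \left(- \frac{1}{82755}\right) + 42303 \left(- \frac{1}{251121}\right) = - \frac{181756}{82755} - \frac{14101}{83707} = - \frac{16381177747}{6927172785} \approx -2.3648$)
$a - n = - \frac{16381177747}{6927172785} - -349197 = - \frac{16381177747}{6927172785} + 349197 = \frac{2418931573825898}{6927172785}$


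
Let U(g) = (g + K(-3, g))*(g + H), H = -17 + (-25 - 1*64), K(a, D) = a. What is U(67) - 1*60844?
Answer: -63340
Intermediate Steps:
H = -106 (H = -17 + (-25 - 64) = -17 - 89 = -106)
U(g) = (-106 + g)*(-3 + g) (U(g) = (g - 3)*(g - 106) = (-3 + g)*(-106 + g) = (-106 + g)*(-3 + g))
U(67) - 1*60844 = (318 + 67**2 - 109*67) - 1*60844 = (318 + 4489 - 7303) - 60844 = -2496 - 60844 = -63340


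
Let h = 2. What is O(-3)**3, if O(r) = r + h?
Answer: -1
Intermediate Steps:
O(r) = 2 + r (O(r) = r + 2 = 2 + r)
O(-3)**3 = (2 - 3)**3 = (-1)**3 = -1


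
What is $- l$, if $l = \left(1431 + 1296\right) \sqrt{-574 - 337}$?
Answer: $- 2727 i \sqrt{911} \approx - 82308.0 i$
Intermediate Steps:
$l = 2727 i \sqrt{911}$ ($l = 2727 \sqrt{-911} = 2727 i \sqrt{911} \approx 82308.0 i$)
$- l = - 2727 i \sqrt{911}$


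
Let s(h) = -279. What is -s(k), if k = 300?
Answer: 279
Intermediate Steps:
-s(k) = -1*(-279) = 279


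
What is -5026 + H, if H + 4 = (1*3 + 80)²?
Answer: 1859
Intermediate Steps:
H = 6885 (H = -4 + (1*3 + 80)² = -4 + (3 + 80)² = -4 + 83² = -4 + 6889 = 6885)
-5026 + H = -5026 + 6885 = 1859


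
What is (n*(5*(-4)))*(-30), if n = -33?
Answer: -19800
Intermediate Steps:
(n*(5*(-4)))*(-30) = -165*(-4)*(-30) = -33*(-20)*(-30) = 660*(-30) = -19800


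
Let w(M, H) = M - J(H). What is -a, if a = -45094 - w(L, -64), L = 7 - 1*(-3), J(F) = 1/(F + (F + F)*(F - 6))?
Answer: 401245183/8896 ≈ 45104.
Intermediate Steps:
J(F) = 1/(F + 2*F*(-6 + F)) (J(F) = 1/(F + (2*F)*(-6 + F)) = 1/(F + 2*F*(-6 + F)))
L = 10 (L = 7 + 3 = 10)
w(M, H) = M - 1/(H*(-11 + 2*H))
a = -401245183/8896 (a = -45094 - (10 - 1/(-64*(-11 + 2*(-64)))) = -45094 - (10 - 1*(-1/64)/(-11 - 128)) = -45094 - (10 - 1*(-1/64)/(-139)) = -45094 - (10 - 1*(-1/64)*(-1/139)) = -45094 - (10 - 1/8896) = -45094 - 1*88959/8896 = -45094 - 88959/8896 = -401245183/8896 ≈ -45104.)
-a = -1*(-401245183/8896) = 401245183/8896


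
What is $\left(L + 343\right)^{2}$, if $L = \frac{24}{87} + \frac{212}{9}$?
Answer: $\frac{9166722049}{68121} \approx 1.3457 \cdot 10^{5}$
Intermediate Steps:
$L = \frac{6220}{261}$ ($L = 24 \cdot \frac{1}{87} + 212 \cdot \frac{1}{9} = \frac{8}{29} + \frac{212}{9} = \frac{6220}{261} \approx 23.831$)
$\left(L + 343\right)^{2} = \left(\frac{6220}{261} + 343\right)^{2} = \left(\frac{95743}{261}\right)^{2} = \frac{9166722049}{68121}$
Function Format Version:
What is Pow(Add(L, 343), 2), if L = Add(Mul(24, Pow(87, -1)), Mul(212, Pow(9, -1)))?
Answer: Rational(9166722049, 68121) ≈ 1.3457e+5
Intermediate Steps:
L = Rational(6220, 261) (L = Add(Mul(24, Rational(1, 87)), Mul(212, Rational(1, 9))) = Add(Rational(8, 29), Rational(212, 9)) = Rational(6220, 261) ≈ 23.831)
Pow(Add(L, 343), 2) = Pow(Add(Rational(6220, 261), 343), 2) = Pow(Rational(95743, 261), 2) = Rational(9166722049, 68121)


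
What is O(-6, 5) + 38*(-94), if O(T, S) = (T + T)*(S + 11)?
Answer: -3764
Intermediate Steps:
O(T, S) = 2*T*(11 + S) (O(T, S) = (2*T)*(11 + S) = 2*T*(11 + S))
O(-6, 5) + 38*(-94) = 2*(-6)*(11 + 5) + 38*(-94) = 2*(-6)*16 - 3572 = -192 - 3572 = -3764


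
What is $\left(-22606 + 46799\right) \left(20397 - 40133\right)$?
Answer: $-477473048$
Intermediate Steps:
$\left(-22606 + 46799\right) \left(20397 - 40133\right) = 24193 \left(-19736\right) = -477473048$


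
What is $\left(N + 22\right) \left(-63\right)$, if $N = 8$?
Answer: $-1890$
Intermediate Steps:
$\left(N + 22\right) \left(-63\right) = \left(8 + 22\right) \left(-63\right) = 30 \left(-63\right) = -1890$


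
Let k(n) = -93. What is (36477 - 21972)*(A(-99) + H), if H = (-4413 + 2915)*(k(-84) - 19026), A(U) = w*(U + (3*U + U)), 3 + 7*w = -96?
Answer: 2908699819695/7 ≈ 4.1553e+11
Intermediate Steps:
w = -99/7 (w = -3/7 + (⅐)*(-96) = -3/7 - 96/7 = -99/7 ≈ -14.143)
A(U) = -495*U/7 (A(U) = -99*(U + (3*U + U))/7 = -99*(U + 4*U)/7 = -495*U/7)
H = 28640262 (H = (-4413 + 2915)*(-93 - 19026) = -1498*(-19119) = 28640262)
(36477 - 21972)*(A(-99) + H) = (36477 - 21972)*(-495/7*(-99) + 28640262) = 14505*(49005/7 + 28640262) = 14505*(200530839/7) = 2908699819695/7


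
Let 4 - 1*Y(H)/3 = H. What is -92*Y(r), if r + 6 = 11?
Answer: 276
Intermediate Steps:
r = 5 (r = -6 + 11 = 5)
Y(H) = 12 - 3*H
-92*Y(r) = -92*(12 - 3*5) = -92*(12 - 15) = -92*(-3) = 276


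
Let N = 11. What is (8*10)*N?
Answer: 880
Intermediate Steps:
(8*10)*N = (8*10)*11 = 80*11 = 880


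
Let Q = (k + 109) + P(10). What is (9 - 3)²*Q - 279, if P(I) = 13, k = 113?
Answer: 8181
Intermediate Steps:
Q = 235 (Q = (113 + 109) + 13 = 222 + 13 = 235)
(9 - 3)²*Q - 279 = (9 - 3)²*235 - 279 = 6²*235 - 279 = 36*235 - 279 = 8460 - 279 = 8181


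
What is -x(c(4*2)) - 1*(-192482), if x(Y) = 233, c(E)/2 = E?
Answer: 192249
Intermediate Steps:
c(E) = 2*E
-x(c(4*2)) - 1*(-192482) = -1*233 - 1*(-192482) = -233 + 192482 = 192249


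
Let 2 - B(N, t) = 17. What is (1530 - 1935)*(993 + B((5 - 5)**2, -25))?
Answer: -396090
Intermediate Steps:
B(N, t) = -15 (B(N, t) = 2 - 1*17 = 2 - 17 = -15)
(1530 - 1935)*(993 + B((5 - 5)**2, -25)) = (1530 - 1935)*(993 - 15) = -405*978 = -396090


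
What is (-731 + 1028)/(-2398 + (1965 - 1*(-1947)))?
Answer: 297/1514 ≈ 0.19617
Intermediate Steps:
(-731 + 1028)/(-2398 + (1965 - 1*(-1947))) = 297/(-2398 + (1965 + 1947)) = 297/(-2398 + 3912) = 297/1514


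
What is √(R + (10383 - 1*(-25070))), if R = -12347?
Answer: √23106 ≈ 152.01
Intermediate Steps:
√(R + (10383 - 1*(-25070))) = √(-12347 + (10383 - 1*(-25070))) = √(-12347 + (10383 + 25070)) = √(-12347 + 35453) = √23106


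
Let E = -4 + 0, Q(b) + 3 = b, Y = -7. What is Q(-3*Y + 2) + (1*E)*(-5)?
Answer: 40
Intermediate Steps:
Q(b) = -3 + b
E = -4
Q(-3*Y + 2) + (1*E)*(-5) = (-3 + (-3*(-7) + 2)) + (1*(-4))*(-5) = (-3 + (21 + 2)) - 4*(-5) = (-3 + 23) + 20 = 20 + 20 = 40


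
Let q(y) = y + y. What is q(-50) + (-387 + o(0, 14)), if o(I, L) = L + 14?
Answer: -459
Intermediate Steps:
o(I, L) = 14 + L
q(y) = 2*y
q(-50) + (-387 + o(0, 14)) = 2*(-50) + (-387 + (14 + 14)) = -100 + (-387 + 28) = -100 - 359 = -459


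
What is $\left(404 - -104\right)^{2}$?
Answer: $258064$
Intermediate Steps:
$\left(404 - -104\right)^{2} = \left(404 + 104\right)^{2} = 508^{2} = 258064$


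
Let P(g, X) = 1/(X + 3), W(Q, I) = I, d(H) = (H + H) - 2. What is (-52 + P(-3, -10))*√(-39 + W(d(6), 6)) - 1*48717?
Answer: -48717 - 365*I*√33/7 ≈ -48717.0 - 299.54*I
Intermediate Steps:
d(H) = -2 + 2*H (d(H) = 2*H - 2 = -2 + 2*H)
P(g, X) = 1/(3 + X)
(-52 + P(-3, -10))*√(-39 + W(d(6), 6)) - 1*48717 = (-52 + 1/(3 - 10))*√(-39 + 6) - 1*48717 = (-52 + 1/(-7))*√(-33) - 48717 = (-52 - ⅐)*(I*√33) - 48717 = -365*I*√33/7 - 48717 = -48717 - 365*I*√33/7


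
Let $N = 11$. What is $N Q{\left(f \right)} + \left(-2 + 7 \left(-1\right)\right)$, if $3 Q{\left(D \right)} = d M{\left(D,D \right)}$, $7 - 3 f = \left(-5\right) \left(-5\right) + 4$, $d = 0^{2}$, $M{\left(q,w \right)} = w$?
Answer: $-9$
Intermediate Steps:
$d = 0$
$f = - \frac{22}{3}$ ($f = \frac{7}{3} - \frac{\left(-5\right) \left(-5\right) + 4}{3} = \frac{7}{3} - \frac{25 + 4}{3} = \frac{7}{3} - \frac{29}{3} = - \frac{22}{3} \approx -7.3333$)
$Q{\left(D \right)} = 0$ ($Q{\left(D \right)} = \frac{0 D}{3} = \frac{1}{3} \cdot 0 = 0$)
$N Q{\left(f \right)} + \left(-2 + 7 \left(-1\right)\right) = 11 \cdot 0 + \left(-2 + 7 \left(-1\right)\right) = 0 - 9 = -9$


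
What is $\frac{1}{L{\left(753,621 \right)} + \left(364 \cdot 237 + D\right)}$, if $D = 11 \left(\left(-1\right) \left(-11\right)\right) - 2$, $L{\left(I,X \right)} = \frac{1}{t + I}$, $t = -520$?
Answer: $\frac{233}{20128172} \approx 1.1576 \cdot 10^{-5}$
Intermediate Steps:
$L{\left(I,X \right)} = \frac{1}{-520 + I}$
$D = 119$ ($D = 11 \cdot 11 - 2 = 121 - 2 = 119$)
$\frac{1}{L{\left(753,621 \right)} + \left(364 \cdot 237 + D\right)} = \frac{1}{\frac{1}{-520 + 753} + \left(364 \cdot 237 + 119\right)} = \frac{1}{\frac{1}{233} + \left(86268 + 119\right)} = \frac{1}{\frac{1}{233} + 86387} = \frac{1}{\frac{20128172}{233}} = \frac{233}{20128172}$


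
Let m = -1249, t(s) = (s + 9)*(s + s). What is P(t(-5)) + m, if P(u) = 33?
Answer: -1216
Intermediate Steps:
t(s) = 2*s*(9 + s) (t(s) = (9 + s)*(2*s) = 2*s*(9 + s))
P(t(-5)) + m = 33 - 1249 = -1216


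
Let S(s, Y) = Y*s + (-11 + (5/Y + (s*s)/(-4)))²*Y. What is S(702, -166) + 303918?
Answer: -418333236414733/166 ≈ -2.5201e+12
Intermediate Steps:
S(s, Y) = Y*s + Y*(-11 + 5/Y - s²/4)² (S(s, Y) = Y*s + (-11 + (5/Y + s²*(-¼)))²*Y = Y*s + (-11 + (5/Y - s²/4))²*Y = Y*s + (-11 + 5/Y - s²/4)²*Y = Y*s + Y*(-11 + 5/Y - s²/4)²)
S(702, -166) + 303918 = (-166*702 + (1/16)*(-20 + 44*(-166) - 166*702²)²/(-166)) + 303918 = (-116532 + (1/16)*(-1/166)*(-20 - 7304 - 166*492804)²) + 303918 = (-116532 + (1/16)*(-1/166)*(-20 - 7304 - 81805464)²) + 303918 = (-116532 + (1/16)*(-1/166)*(-81812788)²) + 303918 = (-116532 + (1/16)*(-1/166)*6693332280332944) + 303918 = (-116532 - 418333267520809/166) + 303918 = -418333286865121/166 + 303918 = -418333236414733/166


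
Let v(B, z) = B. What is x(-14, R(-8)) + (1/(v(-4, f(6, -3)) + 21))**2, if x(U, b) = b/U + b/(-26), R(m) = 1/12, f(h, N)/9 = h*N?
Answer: -899/157794 ≈ -0.0056973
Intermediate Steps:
f(h, N) = 9*N*h (f(h, N) = 9*(h*N) = 9*(N*h) = 9*N*h)
R(m) = 1/12
x(U, b) = -b/26 + b/U (x(U, b) = b/U + b*(-1/26) = b/U - b/26 = -b/26 + b/U)
x(-14, R(-8)) + (1/(v(-4, f(6, -3)) + 21))**2 = (-1/26*1/12 + (1/12)/(-14)) + (1/(-4 + 21))**2 = (-1/312 + (1/12)*(-1/14)) + (1/17)**2 = (-1/312 - 1/168) + (1/17)**2 = -5/546 + 1/289 = -899/157794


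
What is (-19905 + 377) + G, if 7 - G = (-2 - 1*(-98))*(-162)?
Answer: -3969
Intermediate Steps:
G = 15559 (G = 7 - (-2 - 1*(-98))*(-162) = 7 - (-2 + 98)*(-162) = 7 - 96*(-162) = 7 - 1*(-15552) = 7 + 15552 = 15559)
(-19905 + 377) + G = (-19905 + 377) + 15559 = -19528 + 15559 = -3969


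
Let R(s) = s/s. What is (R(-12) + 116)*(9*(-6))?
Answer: -6318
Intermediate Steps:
R(s) = 1
(R(-12) + 116)*(9*(-6)) = (1 + 116)*(9*(-6)) = 117*(-54) = -6318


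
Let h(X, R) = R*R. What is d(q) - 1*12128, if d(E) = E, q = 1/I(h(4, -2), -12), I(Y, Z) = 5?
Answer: -60639/5 ≈ -12128.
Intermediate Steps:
h(X, R) = R²
q = ⅕ (q = 1/5 = ⅕ ≈ 0.20000)
d(q) - 1*12128 = ⅕ - 1*12128 = ⅕ - 12128 = -60639/5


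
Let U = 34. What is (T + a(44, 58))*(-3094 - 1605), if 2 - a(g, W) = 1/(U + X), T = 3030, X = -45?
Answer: -156725747/11 ≈ -1.4248e+7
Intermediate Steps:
a(g, W) = 23/11 (a(g, W) = 2 - 1/(34 - 45) = 2 - 1/(-11) = 2 - 1*(-1/11) = 2 + 1/11 = 23/11)
(T + a(44, 58))*(-3094 - 1605) = (3030 + 23/11)*(-3094 - 1605) = (33353/11)*(-4699) = -156725747/11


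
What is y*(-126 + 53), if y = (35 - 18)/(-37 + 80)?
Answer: -1241/43 ≈ -28.860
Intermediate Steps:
y = 17/43 ≈ 0.39535
y*(-126 + 53) = 17*(-126 + 53)/43 = (17/43)*(-73) = -1241/43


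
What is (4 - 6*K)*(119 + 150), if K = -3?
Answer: 5918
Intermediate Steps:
(4 - 6*K)*(119 + 150) = (4 - 6*(-3))*(119 + 150) = (4 + 18)*269 = 22*269 = 5918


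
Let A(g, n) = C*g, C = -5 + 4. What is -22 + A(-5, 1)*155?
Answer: 753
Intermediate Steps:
C = -1
A(g, n) = -g
-22 + A(-5, 1)*155 = -22 - 1*(-5)*155 = -22 + 5*155 = -22 + 775 = 753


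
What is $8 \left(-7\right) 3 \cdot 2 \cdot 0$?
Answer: $0$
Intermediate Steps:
$8 \left(-7\right) 3 \cdot 2 \cdot 0 = - 56 \cdot 6 \cdot 0 = \left(-56\right) 0 = 0$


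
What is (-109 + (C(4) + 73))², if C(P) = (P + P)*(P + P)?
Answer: 784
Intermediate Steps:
C(P) = 4*P² (C(P) = (2*P)*(2*P) = 4*P²)
(-109 + (C(4) + 73))² = (-109 + (4*4² + 73))² = (-109 + (4*16 + 73))² = (-109 + (64 + 73))² = (-109 + 137)² = 28² = 784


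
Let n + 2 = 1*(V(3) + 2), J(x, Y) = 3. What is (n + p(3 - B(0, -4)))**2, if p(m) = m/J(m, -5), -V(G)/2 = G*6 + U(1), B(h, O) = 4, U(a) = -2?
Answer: 9409/9 ≈ 1045.4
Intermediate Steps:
V(G) = 4 - 12*G (V(G) = -2*(G*6 - 2) = -2*(6*G - 2) = -2*(-2 + 6*G) = 4 - 12*G)
p(m) = m/3
n = -32 (n = -2 + 1*((4 - 12*3) + 2) = -2 + 1*((4 - 36) + 2) = -2 + 1*(-32 + 2) = -2 + 1*(-30) = -2 - 30 = -32)
(n + p(3 - B(0, -4)))**2 = (-32 + (3 - 1*4)/3)**2 = (-32 + (3 - 4)/3)**2 = (-32 + (1/3)*(-1))**2 = (-32 - 1/3)**2 = (-97/3)**2 = 9409/9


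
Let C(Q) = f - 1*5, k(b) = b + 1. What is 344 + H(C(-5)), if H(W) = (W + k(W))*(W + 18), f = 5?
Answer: 362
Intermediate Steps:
k(b) = 1 + b
C(Q) = 0 (C(Q) = 5 - 1*5 = 5 - 5 = 0)
H(W) = (1 + 2*W)*(18 + W) (H(W) = (W + (1 + W))*(W + 18) = (1 + 2*W)*(18 + W))
344 + H(C(-5)) = 344 + (18 + 2*0² + 37*0) = 344 + (18 + 2*0 + 0) = 344 + (18 + 0 + 0) = 344 + 18 = 362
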